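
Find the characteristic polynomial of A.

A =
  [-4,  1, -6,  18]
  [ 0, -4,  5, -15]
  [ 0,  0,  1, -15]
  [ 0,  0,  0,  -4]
x^4 + 11*x^3 + 36*x^2 + 16*x - 64

Expanding det(x·I − A) (e.g. by cofactor expansion or by noting that A is similar to its Jordan form J, which has the same characteristic polynomial as A) gives
  χ_A(x) = x^4 + 11*x^3 + 36*x^2 + 16*x - 64
which factors as (x - 1)*(x + 4)^3. The eigenvalues (with algebraic multiplicities) are λ = -4 with multiplicity 3, λ = 1 with multiplicity 1.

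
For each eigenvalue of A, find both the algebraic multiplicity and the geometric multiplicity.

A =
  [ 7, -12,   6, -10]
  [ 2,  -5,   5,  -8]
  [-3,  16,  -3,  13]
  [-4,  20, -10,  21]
λ = 5: alg = 4, geom = 2

Step 1 — factor the characteristic polynomial to read off the algebraic multiplicities:
  χ_A(x) = (x - 5)^4

Step 2 — compute geometric multiplicities via the rank-nullity identity g(λ) = n − rank(A − λI):
  rank(A − (5)·I) = 2, so dim ker(A − (5)·I) = n − 2 = 2

Summary:
  λ = 5: algebraic multiplicity = 4, geometric multiplicity = 2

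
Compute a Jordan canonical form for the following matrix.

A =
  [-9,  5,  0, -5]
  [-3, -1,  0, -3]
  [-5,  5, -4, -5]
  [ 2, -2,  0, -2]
J_2(-4) ⊕ J_1(-4) ⊕ J_1(-4)

The characteristic polynomial is
  det(x·I − A) = x^4 + 16*x^3 + 96*x^2 + 256*x + 256 = (x + 4)^4

Eigenvalues and multiplicities (the geometric multiplicity of λ is n − rank(A − λI), which equals the number of Jordan blocks for λ):
  λ = -4: algebraic multiplicity = 4, geometric multiplicity = 3

Determining the block sizes for each eigenvalue:
  λ = -4: 3 blocks summing to 4 forces exactly one block of size 2 and the rest size 1 → block sizes [2, 1, 1]

Assembling the blocks gives a Jordan form
J =
  [-4,  1,  0,  0]
  [ 0, -4,  0,  0]
  [ 0,  0, -4,  0]
  [ 0,  0,  0, -4]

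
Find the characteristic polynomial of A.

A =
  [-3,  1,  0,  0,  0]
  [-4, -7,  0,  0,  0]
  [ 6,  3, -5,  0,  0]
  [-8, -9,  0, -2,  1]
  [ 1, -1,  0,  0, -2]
x^5 + 19*x^4 + 139*x^3 + 485*x^2 + 800*x + 500

Expanding det(x·I − A) (e.g. by cofactor expansion or by noting that A is similar to its Jordan form J, which has the same characteristic polynomial as A) gives
  χ_A(x) = x^5 + 19*x^4 + 139*x^3 + 485*x^2 + 800*x + 500
which factors as (x + 2)^2*(x + 5)^3. The eigenvalues (with algebraic multiplicities) are λ = -5 with multiplicity 3, λ = -2 with multiplicity 2.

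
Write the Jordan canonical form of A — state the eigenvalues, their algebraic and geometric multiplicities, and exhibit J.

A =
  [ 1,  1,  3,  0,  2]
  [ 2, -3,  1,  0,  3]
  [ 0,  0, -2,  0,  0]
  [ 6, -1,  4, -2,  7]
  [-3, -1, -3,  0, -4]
J_3(-2) ⊕ J_2(-2)

The characteristic polynomial is
  det(x·I − A) = x^5 + 10*x^4 + 40*x^3 + 80*x^2 + 80*x + 32 = (x + 2)^5

Eigenvalues and multiplicities (the geometric multiplicity of λ is n − rank(A − λI), which equals the number of Jordan blocks for λ):
  λ = -2: algebraic multiplicity = 5, geometric multiplicity = 2

Determining the block sizes for each eigenvalue:
  λ = -2: with am = 5 and gm = 2, the partition is not yet determined (e.g. several partitions of 5 into 2 parts exist). Let N = A − (-2)·I. Computing rank(N^1) = 3, rank(N^2) = 1, rank(N^3) = 0; the number of blocks of size ≥ j is rank(N^{j−1}) − rank(N^j), giving [2, 2, 1]. So we have 1 block(s) of size 3, 1 block(s) of size 2 → block sizes [3, 2]

Assembling the blocks gives a Jordan form
J =
  [-2,  1,  0,  0,  0]
  [ 0, -2,  1,  0,  0]
  [ 0,  0, -2,  0,  0]
  [ 0,  0,  0, -2,  1]
  [ 0,  0,  0,  0, -2]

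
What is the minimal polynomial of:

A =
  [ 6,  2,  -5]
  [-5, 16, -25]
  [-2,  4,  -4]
x^3 - 18*x^2 + 108*x - 216

The characteristic polynomial is χ_A(x) = (x - 6)^3, so the eigenvalues are known. The minimal polynomial is
  m_A(x) = Π_λ (x − λ)^{k_λ}
where k_λ is the size of the *largest* Jordan block for λ (equivalently, the smallest k with (A − λI)^k v = 0 for every generalised eigenvector v of λ).

  λ = 6: largest Jordan block has size 3, contributing (x − 6)^3

So m_A(x) = (x - 6)^3 = x^3 - 18*x^2 + 108*x - 216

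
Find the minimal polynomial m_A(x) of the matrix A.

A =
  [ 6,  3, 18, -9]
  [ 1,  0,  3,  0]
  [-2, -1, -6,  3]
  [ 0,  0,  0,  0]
x^3

The characteristic polynomial is χ_A(x) = x^4, so the eigenvalues are known. The minimal polynomial is
  m_A(x) = Π_λ (x − λ)^{k_λ}
where k_λ is the size of the *largest* Jordan block for λ (equivalently, the smallest k with (A − λI)^k v = 0 for every generalised eigenvector v of λ).

  λ = 0: largest Jordan block has size 3, contributing (x − 0)^3

So m_A(x) = x^3 = x^3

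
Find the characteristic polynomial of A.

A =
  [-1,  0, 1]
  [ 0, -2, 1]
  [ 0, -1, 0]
x^3 + 3*x^2 + 3*x + 1

Expanding det(x·I − A) (e.g. by cofactor expansion or by noting that A is similar to its Jordan form J, which has the same characteristic polynomial as A) gives
  χ_A(x) = x^3 + 3*x^2 + 3*x + 1
which factors as (x + 1)^3. The eigenvalues (with algebraic multiplicities) are λ = -1 with multiplicity 3.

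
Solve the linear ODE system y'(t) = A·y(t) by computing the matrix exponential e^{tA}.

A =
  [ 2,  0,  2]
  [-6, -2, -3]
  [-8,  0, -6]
e^{tA} =
  [4*t*exp(-2*t) + exp(-2*t), 0, 2*t*exp(-2*t)]
  [-6*t*exp(-2*t), exp(-2*t), -3*t*exp(-2*t)]
  [-8*t*exp(-2*t), 0, -4*t*exp(-2*t) + exp(-2*t)]

Strategy: write A = P · J · P⁻¹ where J is a Jordan canonical form, so e^{tA} = P · e^{tJ} · P⁻¹, and e^{tJ} can be computed block-by-block.

A has Jordan form
J =
  [-2,  1,  0]
  [ 0, -2,  0]
  [ 0,  0, -2]
(up to reordering of blocks).

Per-block formulas:
  For a 1×1 block at λ = -2: exp(t · [-2]) = [e^(-2t)].
  For a 2×2 Jordan block J_2(-2): exp(t · J_2(-2)) = e^(-2t)·(I + t·N), where N is the 2×2 nilpotent shift.

After assembling e^{tJ} and conjugating by P, we get:

e^{tA} =
  [4*t*exp(-2*t) + exp(-2*t), 0, 2*t*exp(-2*t)]
  [-6*t*exp(-2*t), exp(-2*t), -3*t*exp(-2*t)]
  [-8*t*exp(-2*t), 0, -4*t*exp(-2*t) + exp(-2*t)]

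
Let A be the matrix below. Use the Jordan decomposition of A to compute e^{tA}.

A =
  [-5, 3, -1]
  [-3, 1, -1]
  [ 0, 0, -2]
e^{tA} =
  [-3*t*exp(-2*t) + exp(-2*t), 3*t*exp(-2*t), -t*exp(-2*t)]
  [-3*t*exp(-2*t), 3*t*exp(-2*t) + exp(-2*t), -t*exp(-2*t)]
  [0, 0, exp(-2*t)]

Strategy: write A = P · J · P⁻¹ where J is a Jordan canonical form, so e^{tA} = P · e^{tJ} · P⁻¹, and e^{tJ} can be computed block-by-block.

A has Jordan form
J =
  [-2,  1,  0]
  [ 0, -2,  0]
  [ 0,  0, -2]
(up to reordering of blocks).

Per-block formulas:
  For a 1×1 block at λ = -2: exp(t · [-2]) = [e^(-2t)].
  For a 2×2 Jordan block J_2(-2): exp(t · J_2(-2)) = e^(-2t)·(I + t·N), where N is the 2×2 nilpotent shift.

After assembling e^{tJ} and conjugating by P, we get:

e^{tA} =
  [-3*t*exp(-2*t) + exp(-2*t), 3*t*exp(-2*t), -t*exp(-2*t)]
  [-3*t*exp(-2*t), 3*t*exp(-2*t) + exp(-2*t), -t*exp(-2*t)]
  [0, 0, exp(-2*t)]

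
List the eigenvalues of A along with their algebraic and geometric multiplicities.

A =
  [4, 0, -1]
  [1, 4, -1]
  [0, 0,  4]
λ = 4: alg = 3, geom = 1

Step 1 — factor the characteristic polynomial to read off the algebraic multiplicities:
  χ_A(x) = (x - 4)^3

Step 2 — compute geometric multiplicities via the rank-nullity identity g(λ) = n − rank(A − λI):
  rank(A − (4)·I) = 2, so dim ker(A − (4)·I) = n − 2 = 1

Summary:
  λ = 4: algebraic multiplicity = 3, geometric multiplicity = 1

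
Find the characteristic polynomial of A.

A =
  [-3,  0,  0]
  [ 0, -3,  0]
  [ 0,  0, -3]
x^3 + 9*x^2 + 27*x + 27

Expanding det(x·I − A) (e.g. by cofactor expansion or by noting that A is similar to its Jordan form J, which has the same characteristic polynomial as A) gives
  χ_A(x) = x^3 + 9*x^2 + 27*x + 27
which factors as (x + 3)^3. The eigenvalues (with algebraic multiplicities) are λ = -3 with multiplicity 3.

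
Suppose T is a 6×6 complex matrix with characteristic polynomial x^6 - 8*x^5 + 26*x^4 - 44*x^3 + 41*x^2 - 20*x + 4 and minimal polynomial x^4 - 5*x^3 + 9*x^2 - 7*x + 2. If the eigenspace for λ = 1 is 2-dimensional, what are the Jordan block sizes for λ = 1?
Block sizes for λ = 1: [3, 1]

Step 1 — from the characteristic polynomial, algebraic multiplicity of λ = 1 is 4. From dim ker(T − (1)·I) = 2, there are exactly 2 Jordan blocks for λ = 1.
Step 2 — from the minimal polynomial, the factor (x − 1)^3 tells us the largest block for λ = 1 has size 3.
Step 3 — with total size 4, 2 blocks, and largest block 3, the block sizes (in nonincreasing order) are [3, 1].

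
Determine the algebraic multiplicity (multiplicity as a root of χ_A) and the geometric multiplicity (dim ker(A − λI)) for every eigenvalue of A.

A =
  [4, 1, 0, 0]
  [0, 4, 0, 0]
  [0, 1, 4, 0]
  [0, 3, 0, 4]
λ = 4: alg = 4, geom = 3

Step 1 — factor the characteristic polynomial to read off the algebraic multiplicities:
  χ_A(x) = (x - 4)^4

Step 2 — compute geometric multiplicities via the rank-nullity identity g(λ) = n − rank(A − λI):
  rank(A − (4)·I) = 1, so dim ker(A − (4)·I) = n − 1 = 3

Summary:
  λ = 4: algebraic multiplicity = 4, geometric multiplicity = 3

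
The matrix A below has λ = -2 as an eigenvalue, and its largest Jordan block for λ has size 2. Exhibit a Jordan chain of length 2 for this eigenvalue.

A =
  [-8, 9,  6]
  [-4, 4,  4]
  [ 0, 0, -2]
A Jordan chain for λ = -2 of length 2:
v_1 = (-6, -4, 0)ᵀ
v_2 = (1, 0, 0)ᵀ

Let N = A − (-2)·I. We want v_2 with N^2 v_2 = 0 but N^1 v_2 ≠ 0; then v_{j-1} := N · v_j for j = 2, …, 2.

Pick v_2 = (1, 0, 0)ᵀ.
Then v_1 = N · v_2 = (-6, -4, 0)ᵀ.

Sanity check: (A − (-2)·I) v_1 = (0, 0, 0)ᵀ = 0. ✓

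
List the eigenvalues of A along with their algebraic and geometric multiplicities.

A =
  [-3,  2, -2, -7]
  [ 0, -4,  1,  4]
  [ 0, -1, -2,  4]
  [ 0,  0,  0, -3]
λ = -3: alg = 4, geom = 2

Step 1 — factor the characteristic polynomial to read off the algebraic multiplicities:
  χ_A(x) = (x + 3)^4

Step 2 — compute geometric multiplicities via the rank-nullity identity g(λ) = n − rank(A − λI):
  rank(A − (-3)·I) = 2, so dim ker(A − (-3)·I) = n − 2 = 2

Summary:
  λ = -3: algebraic multiplicity = 4, geometric multiplicity = 2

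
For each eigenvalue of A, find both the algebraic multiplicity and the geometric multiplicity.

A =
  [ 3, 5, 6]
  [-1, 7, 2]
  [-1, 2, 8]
λ = 6: alg = 3, geom = 1

Step 1 — factor the characteristic polynomial to read off the algebraic multiplicities:
  χ_A(x) = (x - 6)^3

Step 2 — compute geometric multiplicities via the rank-nullity identity g(λ) = n − rank(A − λI):
  rank(A − (6)·I) = 2, so dim ker(A − (6)·I) = n − 2 = 1

Summary:
  λ = 6: algebraic multiplicity = 3, geometric multiplicity = 1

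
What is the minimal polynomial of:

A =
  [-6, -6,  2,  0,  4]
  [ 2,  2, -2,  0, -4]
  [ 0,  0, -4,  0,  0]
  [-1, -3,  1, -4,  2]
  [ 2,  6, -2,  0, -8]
x^2 + 8*x + 16

The characteristic polynomial is χ_A(x) = (x + 4)^5, so the eigenvalues are known. The minimal polynomial is
  m_A(x) = Π_λ (x − λ)^{k_λ}
where k_λ is the size of the *largest* Jordan block for λ (equivalently, the smallest k with (A − λI)^k v = 0 for every generalised eigenvector v of λ).

  λ = -4: largest Jordan block has size 2, contributing (x + 4)^2

So m_A(x) = (x + 4)^2 = x^2 + 8*x + 16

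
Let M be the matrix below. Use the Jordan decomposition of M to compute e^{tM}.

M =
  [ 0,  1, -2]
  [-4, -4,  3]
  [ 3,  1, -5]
e^{tM} =
  [-t^2*exp(-3*t)/2 + 3*t*exp(-3*t) + exp(-3*t), t*exp(-3*t), t^2*exp(-3*t)/2 - 2*t*exp(-3*t)]
  [t^2*exp(-3*t)/2 - 4*t*exp(-3*t), -t*exp(-3*t) + exp(-3*t), -t^2*exp(-3*t)/2 + 3*t*exp(-3*t)]
  [-t^2*exp(-3*t)/2 + 3*t*exp(-3*t), t*exp(-3*t), t^2*exp(-3*t)/2 - 2*t*exp(-3*t) + exp(-3*t)]

Strategy: write M = P · J · P⁻¹ where J is a Jordan canonical form, so e^{tM} = P · e^{tJ} · P⁻¹, and e^{tJ} can be computed block-by-block.

M has Jordan form
J =
  [-3,  1,  0]
  [ 0, -3,  1]
  [ 0,  0, -3]
(up to reordering of blocks).

Per-block formulas:
  For a 3×3 Jordan block J_3(-3): exp(t · J_3(-3)) = e^(-3t)·(I + t·N + (t^2/2)·N^2), where N is the 3×3 nilpotent shift.

After assembling e^{tJ} and conjugating by P, we get:

e^{tM} =
  [-t^2*exp(-3*t)/2 + 3*t*exp(-3*t) + exp(-3*t), t*exp(-3*t), t^2*exp(-3*t)/2 - 2*t*exp(-3*t)]
  [t^2*exp(-3*t)/2 - 4*t*exp(-3*t), -t*exp(-3*t) + exp(-3*t), -t^2*exp(-3*t)/2 + 3*t*exp(-3*t)]
  [-t^2*exp(-3*t)/2 + 3*t*exp(-3*t), t*exp(-3*t), t^2*exp(-3*t)/2 - 2*t*exp(-3*t) + exp(-3*t)]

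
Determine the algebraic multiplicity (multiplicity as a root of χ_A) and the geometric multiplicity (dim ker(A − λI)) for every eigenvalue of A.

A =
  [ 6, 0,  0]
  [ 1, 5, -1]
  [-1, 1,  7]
λ = 6: alg = 3, geom = 2

Step 1 — factor the characteristic polynomial to read off the algebraic multiplicities:
  χ_A(x) = (x - 6)^3

Step 2 — compute geometric multiplicities via the rank-nullity identity g(λ) = n − rank(A − λI):
  rank(A − (6)·I) = 1, so dim ker(A − (6)·I) = n − 1 = 2

Summary:
  λ = 6: algebraic multiplicity = 3, geometric multiplicity = 2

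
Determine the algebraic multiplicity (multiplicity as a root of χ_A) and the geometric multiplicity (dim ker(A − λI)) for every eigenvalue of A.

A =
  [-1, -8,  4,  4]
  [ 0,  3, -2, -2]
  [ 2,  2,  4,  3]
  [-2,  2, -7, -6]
λ = -1: alg = 2, geom = 2; λ = 1: alg = 2, geom = 1

Step 1 — factor the characteristic polynomial to read off the algebraic multiplicities:
  χ_A(x) = (x - 1)^2*(x + 1)^2

Step 2 — compute geometric multiplicities via the rank-nullity identity g(λ) = n − rank(A − λI):
  rank(A − (-1)·I) = 2, so dim ker(A − (-1)·I) = n − 2 = 2
  rank(A − (1)·I) = 3, so dim ker(A − (1)·I) = n − 3 = 1

Summary:
  λ = -1: algebraic multiplicity = 2, geometric multiplicity = 2
  λ = 1: algebraic multiplicity = 2, geometric multiplicity = 1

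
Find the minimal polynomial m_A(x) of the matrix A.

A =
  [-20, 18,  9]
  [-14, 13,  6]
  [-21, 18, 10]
x^2 - 2*x + 1

The characteristic polynomial is χ_A(x) = (x - 1)^3, so the eigenvalues are known. The minimal polynomial is
  m_A(x) = Π_λ (x − λ)^{k_λ}
where k_λ is the size of the *largest* Jordan block for λ (equivalently, the smallest k with (A − λI)^k v = 0 for every generalised eigenvector v of λ).

  λ = 1: largest Jordan block has size 2, contributing (x − 1)^2

So m_A(x) = (x - 1)^2 = x^2 - 2*x + 1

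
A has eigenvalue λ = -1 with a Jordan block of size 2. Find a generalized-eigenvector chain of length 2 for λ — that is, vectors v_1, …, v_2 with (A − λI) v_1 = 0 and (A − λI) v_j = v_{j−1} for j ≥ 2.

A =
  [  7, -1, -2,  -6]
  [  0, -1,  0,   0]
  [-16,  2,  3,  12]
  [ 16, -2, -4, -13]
A Jordan chain for λ = -1 of length 2:
v_1 = (8, 0, -16, 16)ᵀ
v_2 = (1, 0, 0, 0)ᵀ

Let N = A − (-1)·I. We want v_2 with N^2 v_2 = 0 but N^1 v_2 ≠ 0; then v_{j-1} := N · v_j for j = 2, …, 2.

Pick v_2 = (1, 0, 0, 0)ᵀ.
Then v_1 = N · v_2 = (8, 0, -16, 16)ᵀ.

Sanity check: (A − (-1)·I) v_1 = (0, 0, 0, 0)ᵀ = 0. ✓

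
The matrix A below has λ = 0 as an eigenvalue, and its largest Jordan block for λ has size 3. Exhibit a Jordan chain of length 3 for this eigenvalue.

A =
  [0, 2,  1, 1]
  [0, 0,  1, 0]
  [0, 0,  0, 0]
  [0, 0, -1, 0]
A Jordan chain for λ = 0 of length 3:
v_1 = (1, 0, 0, 0)ᵀ
v_2 = (1, 1, 0, -1)ᵀ
v_3 = (0, 0, 1, 0)ᵀ

Let N = A − (0)·I. We want v_3 with N^3 v_3 = 0 but N^2 v_3 ≠ 0; then v_{j-1} := N · v_j for j = 3, …, 2.

Pick v_3 = (0, 0, 1, 0)ᵀ.
Then v_2 = N · v_3 = (1, 1, 0, -1)ᵀ.
Then v_1 = N · v_2 = (1, 0, 0, 0)ᵀ.

Sanity check: (A − (0)·I) v_1 = (0, 0, 0, 0)ᵀ = 0. ✓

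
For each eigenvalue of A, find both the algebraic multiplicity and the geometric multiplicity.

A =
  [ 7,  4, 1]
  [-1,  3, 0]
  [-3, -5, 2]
λ = 4: alg = 3, geom = 1

Step 1 — factor the characteristic polynomial to read off the algebraic multiplicities:
  χ_A(x) = (x - 4)^3

Step 2 — compute geometric multiplicities via the rank-nullity identity g(λ) = n − rank(A − λI):
  rank(A − (4)·I) = 2, so dim ker(A − (4)·I) = n − 2 = 1

Summary:
  λ = 4: algebraic multiplicity = 3, geometric multiplicity = 1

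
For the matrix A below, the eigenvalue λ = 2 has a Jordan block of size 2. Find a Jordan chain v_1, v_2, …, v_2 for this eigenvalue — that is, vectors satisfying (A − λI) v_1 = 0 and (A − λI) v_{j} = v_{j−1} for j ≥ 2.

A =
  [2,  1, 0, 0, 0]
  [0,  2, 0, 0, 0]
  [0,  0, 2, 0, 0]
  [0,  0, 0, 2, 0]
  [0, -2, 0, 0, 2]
A Jordan chain for λ = 2 of length 2:
v_1 = (1, 0, 0, 0, -2)ᵀ
v_2 = (0, 1, 0, 0, 0)ᵀ

Let N = A − (2)·I. We want v_2 with N^2 v_2 = 0 but N^1 v_2 ≠ 0; then v_{j-1} := N · v_j for j = 2, …, 2.

Pick v_2 = (0, 1, 0, 0, 0)ᵀ.
Then v_1 = N · v_2 = (1, 0, 0, 0, -2)ᵀ.

Sanity check: (A − (2)·I) v_1 = (0, 0, 0, 0, 0)ᵀ = 0. ✓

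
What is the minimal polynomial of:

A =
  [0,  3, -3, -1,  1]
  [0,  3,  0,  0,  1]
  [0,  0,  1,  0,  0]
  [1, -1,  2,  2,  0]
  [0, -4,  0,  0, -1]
x^3 - 3*x^2 + 3*x - 1

The characteristic polynomial is χ_A(x) = (x - 1)^5, so the eigenvalues are known. The minimal polynomial is
  m_A(x) = Π_λ (x − λ)^{k_λ}
where k_λ is the size of the *largest* Jordan block for λ (equivalently, the smallest k with (A − λI)^k v = 0 for every generalised eigenvector v of λ).

  λ = 1: largest Jordan block has size 3, contributing (x − 1)^3

So m_A(x) = (x - 1)^3 = x^3 - 3*x^2 + 3*x - 1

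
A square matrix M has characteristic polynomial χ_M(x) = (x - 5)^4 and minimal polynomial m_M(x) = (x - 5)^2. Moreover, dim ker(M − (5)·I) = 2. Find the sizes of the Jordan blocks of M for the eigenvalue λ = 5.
Block sizes for λ = 5: [2, 2]

Step 1 — from the characteristic polynomial, algebraic multiplicity of λ = 5 is 4. From dim ker(M − (5)·I) = 2, there are exactly 2 Jordan blocks for λ = 5.
Step 2 — from the minimal polynomial, the factor (x − 5)^2 tells us the largest block for λ = 5 has size 2.
Step 3 — with total size 4, 2 blocks, and largest block 2, the block sizes (in nonincreasing order) are [2, 2].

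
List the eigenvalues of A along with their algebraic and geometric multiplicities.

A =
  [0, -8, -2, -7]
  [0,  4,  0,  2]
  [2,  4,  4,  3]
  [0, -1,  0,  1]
λ = 2: alg = 3, geom = 2; λ = 3: alg = 1, geom = 1

Step 1 — factor the characteristic polynomial to read off the algebraic multiplicities:
  χ_A(x) = (x - 3)*(x - 2)^3

Step 2 — compute geometric multiplicities via the rank-nullity identity g(λ) = n − rank(A − λI):
  rank(A − (2)·I) = 2, so dim ker(A − (2)·I) = n − 2 = 2
  rank(A − (3)·I) = 3, so dim ker(A − (3)·I) = n − 3 = 1

Summary:
  λ = 2: algebraic multiplicity = 3, geometric multiplicity = 2
  λ = 3: algebraic multiplicity = 1, geometric multiplicity = 1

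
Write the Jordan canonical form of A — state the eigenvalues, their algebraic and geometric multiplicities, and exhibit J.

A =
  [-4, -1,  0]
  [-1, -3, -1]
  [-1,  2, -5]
J_3(-4)

The characteristic polynomial is
  det(x·I − A) = x^3 + 12*x^2 + 48*x + 64 = (x + 4)^3

Eigenvalues and multiplicities (the geometric multiplicity of λ is n − rank(A − λI), which equals the number of Jordan blocks for λ):
  λ = -4: algebraic multiplicity = 3, geometric multiplicity = 1

Determining the block sizes for each eigenvalue:
  λ = -4: one block (gm = 1), so the single block has size am = 3 → block sizes [3]

Assembling the blocks gives a Jordan form
J =
  [-4,  1,  0]
  [ 0, -4,  1]
  [ 0,  0, -4]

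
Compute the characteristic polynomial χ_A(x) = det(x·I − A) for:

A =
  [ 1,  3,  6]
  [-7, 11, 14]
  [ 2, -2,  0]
x^3 - 12*x^2 + 48*x - 64

Expanding det(x·I − A) (e.g. by cofactor expansion or by noting that A is similar to its Jordan form J, which has the same characteristic polynomial as A) gives
  χ_A(x) = x^3 - 12*x^2 + 48*x - 64
which factors as (x - 4)^3. The eigenvalues (with algebraic multiplicities) are λ = 4 with multiplicity 3.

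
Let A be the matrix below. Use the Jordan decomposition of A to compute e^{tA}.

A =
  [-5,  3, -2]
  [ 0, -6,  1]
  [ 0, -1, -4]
e^{tA} =
  [exp(-5*t), -t^2*exp(-5*t)/2 + 3*t*exp(-5*t), t^2*exp(-5*t)/2 - 2*t*exp(-5*t)]
  [0, -t*exp(-5*t) + exp(-5*t), t*exp(-5*t)]
  [0, -t*exp(-5*t), t*exp(-5*t) + exp(-5*t)]

Strategy: write A = P · J · P⁻¹ where J is a Jordan canonical form, so e^{tA} = P · e^{tJ} · P⁻¹, and e^{tJ} can be computed block-by-block.

A has Jordan form
J =
  [-5,  1,  0]
  [ 0, -5,  1]
  [ 0,  0, -5]
(up to reordering of blocks).

Per-block formulas:
  For a 3×3 Jordan block J_3(-5): exp(t · J_3(-5)) = e^(-5t)·(I + t·N + (t^2/2)·N^2), where N is the 3×3 nilpotent shift.

After assembling e^{tJ} and conjugating by P, we get:

e^{tA} =
  [exp(-5*t), -t^2*exp(-5*t)/2 + 3*t*exp(-5*t), t^2*exp(-5*t)/2 - 2*t*exp(-5*t)]
  [0, -t*exp(-5*t) + exp(-5*t), t*exp(-5*t)]
  [0, -t*exp(-5*t), t*exp(-5*t) + exp(-5*t)]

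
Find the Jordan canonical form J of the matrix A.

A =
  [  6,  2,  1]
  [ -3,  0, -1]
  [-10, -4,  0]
J_3(2)

The characteristic polynomial is
  det(x·I − A) = x^3 - 6*x^2 + 12*x - 8 = (x - 2)^3

Eigenvalues and multiplicities (the geometric multiplicity of λ is n − rank(A − λI), which equals the number of Jordan blocks for λ):
  λ = 2: algebraic multiplicity = 3, geometric multiplicity = 1

Determining the block sizes for each eigenvalue:
  λ = 2: one block (gm = 1), so the single block has size am = 3 → block sizes [3]

Assembling the blocks gives a Jordan form
J =
  [2, 1, 0]
  [0, 2, 1]
  [0, 0, 2]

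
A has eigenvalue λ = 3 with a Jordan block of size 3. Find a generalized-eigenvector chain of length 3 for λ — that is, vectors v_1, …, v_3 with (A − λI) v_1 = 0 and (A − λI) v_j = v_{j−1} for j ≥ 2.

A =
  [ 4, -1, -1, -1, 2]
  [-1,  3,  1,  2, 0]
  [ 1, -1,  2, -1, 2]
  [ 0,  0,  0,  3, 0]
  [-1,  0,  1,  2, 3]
A Jordan chain for λ = 3 of length 3:
v_1 = (-1, 0, -1, 0, 0)ᵀ
v_2 = (1, -1, 1, 0, -1)ᵀ
v_3 = (1, 0, 0, 0, 0)ᵀ

Let N = A − (3)·I. We want v_3 with N^3 v_3 = 0 but N^2 v_3 ≠ 0; then v_{j-1} := N · v_j for j = 3, …, 2.

Pick v_3 = (1, 0, 0, 0, 0)ᵀ.
Then v_2 = N · v_3 = (1, -1, 1, 0, -1)ᵀ.
Then v_1 = N · v_2 = (-1, 0, -1, 0, 0)ᵀ.

Sanity check: (A − (3)·I) v_1 = (0, 0, 0, 0, 0)ᵀ = 0. ✓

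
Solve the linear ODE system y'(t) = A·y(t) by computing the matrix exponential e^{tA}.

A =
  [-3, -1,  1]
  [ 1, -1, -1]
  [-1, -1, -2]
e^{tA} =
  [-t^2*exp(-2*t)/2 - t*exp(-2*t) + exp(-2*t), -t^2*exp(-2*t)/2 - t*exp(-2*t), t*exp(-2*t)]
  [t^2*exp(-2*t)/2 + t*exp(-2*t), t^2*exp(-2*t)/2 + t*exp(-2*t) + exp(-2*t), -t*exp(-2*t)]
  [-t*exp(-2*t), -t*exp(-2*t), exp(-2*t)]

Strategy: write A = P · J · P⁻¹ where J is a Jordan canonical form, so e^{tA} = P · e^{tJ} · P⁻¹, and e^{tJ} can be computed block-by-block.

A has Jordan form
J =
  [-2,  1,  0]
  [ 0, -2,  1]
  [ 0,  0, -2]
(up to reordering of blocks).

Per-block formulas:
  For a 3×3 Jordan block J_3(-2): exp(t · J_3(-2)) = e^(-2t)·(I + t·N + (t^2/2)·N^2), where N is the 3×3 nilpotent shift.

After assembling e^{tJ} and conjugating by P, we get:

e^{tA} =
  [-t^2*exp(-2*t)/2 - t*exp(-2*t) + exp(-2*t), -t^2*exp(-2*t)/2 - t*exp(-2*t), t*exp(-2*t)]
  [t^2*exp(-2*t)/2 + t*exp(-2*t), t^2*exp(-2*t)/2 + t*exp(-2*t) + exp(-2*t), -t*exp(-2*t)]
  [-t*exp(-2*t), -t*exp(-2*t), exp(-2*t)]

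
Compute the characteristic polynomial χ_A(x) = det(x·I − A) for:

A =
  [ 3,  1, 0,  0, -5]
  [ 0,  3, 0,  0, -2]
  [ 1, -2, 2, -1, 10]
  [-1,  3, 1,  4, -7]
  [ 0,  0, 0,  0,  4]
x^5 - 16*x^4 + 102*x^3 - 324*x^2 + 513*x - 324

Expanding det(x·I − A) (e.g. by cofactor expansion or by noting that A is similar to its Jordan form J, which has the same characteristic polynomial as A) gives
  χ_A(x) = x^5 - 16*x^4 + 102*x^3 - 324*x^2 + 513*x - 324
which factors as (x - 4)*(x - 3)^4. The eigenvalues (with algebraic multiplicities) are λ = 3 with multiplicity 4, λ = 4 with multiplicity 1.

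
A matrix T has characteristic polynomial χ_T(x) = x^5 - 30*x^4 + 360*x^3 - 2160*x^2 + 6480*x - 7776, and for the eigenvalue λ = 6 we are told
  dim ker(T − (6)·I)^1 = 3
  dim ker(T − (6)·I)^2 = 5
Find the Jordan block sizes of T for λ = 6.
Block sizes for λ = 6: [2, 2, 1]

From the dimensions of kernels of powers, the number of Jordan blocks of size at least j is d_j − d_{j−1} where d_j = dim ker(N^j) (with d_0 = 0). Computing the differences gives [3, 2].
The number of blocks of size exactly k is (#blocks of size ≥ k) − (#blocks of size ≥ k + 1), so the partition is: 1 block(s) of size 1, 2 block(s) of size 2.
In nonincreasing order the block sizes are [2, 2, 1].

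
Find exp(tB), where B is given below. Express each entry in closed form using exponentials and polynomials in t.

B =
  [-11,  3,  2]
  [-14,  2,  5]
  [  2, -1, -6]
e^{tB} =
  [-t^2*exp(-5*t) - 6*t*exp(-5*t) + exp(-5*t), t^2*exp(-5*t)/2 + 3*t*exp(-5*t), t^2*exp(-5*t)/2 + 2*t*exp(-5*t)]
  [-2*t^2*exp(-5*t) - 14*t*exp(-5*t), t^2*exp(-5*t) + 7*t*exp(-5*t) + exp(-5*t), t^2*exp(-5*t) + 5*t*exp(-5*t)]
  [2*t*exp(-5*t), -t*exp(-5*t), -t*exp(-5*t) + exp(-5*t)]

Strategy: write B = P · J · P⁻¹ where J is a Jordan canonical form, so e^{tB} = P · e^{tJ} · P⁻¹, and e^{tJ} can be computed block-by-block.

B has Jordan form
J =
  [-5,  1,  0]
  [ 0, -5,  1]
  [ 0,  0, -5]
(up to reordering of blocks).

Per-block formulas:
  For a 3×3 Jordan block J_3(-5): exp(t · J_3(-5)) = e^(-5t)·(I + t·N + (t^2/2)·N^2), where N is the 3×3 nilpotent shift.

After assembling e^{tJ} and conjugating by P, we get:

e^{tB} =
  [-t^2*exp(-5*t) - 6*t*exp(-5*t) + exp(-5*t), t^2*exp(-5*t)/2 + 3*t*exp(-5*t), t^2*exp(-5*t)/2 + 2*t*exp(-5*t)]
  [-2*t^2*exp(-5*t) - 14*t*exp(-5*t), t^2*exp(-5*t) + 7*t*exp(-5*t) + exp(-5*t), t^2*exp(-5*t) + 5*t*exp(-5*t)]
  [2*t*exp(-5*t), -t*exp(-5*t), -t*exp(-5*t) + exp(-5*t)]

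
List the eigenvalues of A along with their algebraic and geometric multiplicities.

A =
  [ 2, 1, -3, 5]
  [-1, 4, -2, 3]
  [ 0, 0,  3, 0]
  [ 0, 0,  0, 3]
λ = 3: alg = 4, geom = 2

Step 1 — factor the characteristic polynomial to read off the algebraic multiplicities:
  χ_A(x) = (x - 3)^4

Step 2 — compute geometric multiplicities via the rank-nullity identity g(λ) = n − rank(A − λI):
  rank(A − (3)·I) = 2, so dim ker(A − (3)·I) = n − 2 = 2

Summary:
  λ = 3: algebraic multiplicity = 4, geometric multiplicity = 2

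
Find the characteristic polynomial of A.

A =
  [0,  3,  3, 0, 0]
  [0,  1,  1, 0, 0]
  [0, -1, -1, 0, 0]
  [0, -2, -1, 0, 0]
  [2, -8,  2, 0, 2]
x^5 - 2*x^4

Expanding det(x·I − A) (e.g. by cofactor expansion or by noting that A is similar to its Jordan form J, which has the same characteristic polynomial as A) gives
  χ_A(x) = x^5 - 2*x^4
which factors as x^4*(x - 2). The eigenvalues (with algebraic multiplicities) are λ = 0 with multiplicity 4, λ = 2 with multiplicity 1.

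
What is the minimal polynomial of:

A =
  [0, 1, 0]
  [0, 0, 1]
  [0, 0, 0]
x^3

The characteristic polynomial is χ_A(x) = x^3, so the eigenvalues are known. The minimal polynomial is
  m_A(x) = Π_λ (x − λ)^{k_λ}
where k_λ is the size of the *largest* Jordan block for λ (equivalently, the smallest k with (A − λI)^k v = 0 for every generalised eigenvector v of λ).

  λ = 0: largest Jordan block has size 3, contributing (x − 0)^3

So m_A(x) = x^3 = x^3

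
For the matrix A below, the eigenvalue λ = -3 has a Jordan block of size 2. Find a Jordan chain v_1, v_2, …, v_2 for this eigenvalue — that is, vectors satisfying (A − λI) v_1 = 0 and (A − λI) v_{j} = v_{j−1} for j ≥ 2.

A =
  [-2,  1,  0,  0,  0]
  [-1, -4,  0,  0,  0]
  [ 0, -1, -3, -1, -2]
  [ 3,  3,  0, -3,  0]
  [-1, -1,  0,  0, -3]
A Jordan chain for λ = -3 of length 2:
v_1 = (1, -1, 0, 3, -1)ᵀ
v_2 = (1, 0, 0, 0, 0)ᵀ

Let N = A − (-3)·I. We want v_2 with N^2 v_2 = 0 but N^1 v_2 ≠ 0; then v_{j-1} := N · v_j for j = 2, …, 2.

Pick v_2 = (1, 0, 0, 0, 0)ᵀ.
Then v_1 = N · v_2 = (1, -1, 0, 3, -1)ᵀ.

Sanity check: (A − (-3)·I) v_1 = (0, 0, 0, 0, 0)ᵀ = 0. ✓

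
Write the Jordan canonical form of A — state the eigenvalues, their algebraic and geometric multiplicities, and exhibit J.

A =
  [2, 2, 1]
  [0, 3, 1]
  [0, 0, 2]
J_2(2) ⊕ J_1(3)

The characteristic polynomial is
  det(x·I − A) = x^3 - 7*x^2 + 16*x - 12 = (x - 3)*(x - 2)^2

Eigenvalues and multiplicities (the geometric multiplicity of λ is n − rank(A − λI), which equals the number of Jordan blocks for λ):
  λ = 2: algebraic multiplicity = 2, geometric multiplicity = 1
  λ = 3: algebraic multiplicity = 1, geometric multiplicity = 1

Determining the block sizes for each eigenvalue:
  λ = 2: one block (gm = 1), so the single block has size am = 2 → block sizes [2]
  λ = 3: one block (gm = 1), so the single block has size am = 1 → block sizes [1]

Assembling the blocks gives a Jordan form
J =
  [2, 1, 0]
  [0, 2, 0]
  [0, 0, 3]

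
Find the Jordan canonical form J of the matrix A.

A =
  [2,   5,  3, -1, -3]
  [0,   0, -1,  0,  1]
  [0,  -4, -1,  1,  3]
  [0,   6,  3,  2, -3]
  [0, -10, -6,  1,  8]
J_2(2) ⊕ J_2(2) ⊕ J_1(3)

The characteristic polynomial is
  det(x·I − A) = x^5 - 11*x^4 + 48*x^3 - 104*x^2 + 112*x - 48 = (x - 3)*(x - 2)^4

Eigenvalues and multiplicities (the geometric multiplicity of λ is n − rank(A − λI), which equals the number of Jordan blocks for λ):
  λ = 2: algebraic multiplicity = 4, geometric multiplicity = 2
  λ = 3: algebraic multiplicity = 1, geometric multiplicity = 1

Determining the block sizes for each eigenvalue:
  λ = 2: with am = 4 and gm = 2, the partition is not yet determined (e.g. several partitions of 4 into 2 parts exist). Let N = A − (2)·I. Computing rank(N^1) = 3, rank(N^2) = 1; the number of blocks of size ≥ j is rank(N^{j−1}) − rank(N^j), giving [2, 2]. So we have 2 block(s) of size 2 → block sizes [2, 2]
  λ = 3: one block (gm = 1), so the single block has size am = 1 → block sizes [1]

Assembling the blocks gives a Jordan form
J =
  [2, 1, 0, 0, 0]
  [0, 2, 0, 0, 0]
  [0, 0, 2, 1, 0]
  [0, 0, 0, 2, 0]
  [0, 0, 0, 0, 3]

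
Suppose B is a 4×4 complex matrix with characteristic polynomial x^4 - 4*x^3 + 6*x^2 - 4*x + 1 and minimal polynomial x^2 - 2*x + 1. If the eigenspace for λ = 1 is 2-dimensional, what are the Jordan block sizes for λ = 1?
Block sizes for λ = 1: [2, 2]

Step 1 — from the characteristic polynomial, algebraic multiplicity of λ = 1 is 4. From dim ker(B − (1)·I) = 2, there are exactly 2 Jordan blocks for λ = 1.
Step 2 — from the minimal polynomial, the factor (x − 1)^2 tells us the largest block for λ = 1 has size 2.
Step 3 — with total size 4, 2 blocks, and largest block 2, the block sizes (in nonincreasing order) are [2, 2].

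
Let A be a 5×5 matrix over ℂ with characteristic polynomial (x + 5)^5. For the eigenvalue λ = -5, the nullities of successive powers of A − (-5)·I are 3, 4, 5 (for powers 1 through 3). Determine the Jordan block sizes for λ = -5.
Block sizes for λ = -5: [3, 1, 1]

From the dimensions of kernels of powers, the number of Jordan blocks of size at least j is d_j − d_{j−1} where d_j = dim ker(N^j) (with d_0 = 0). Computing the differences gives [3, 1, 1].
The number of blocks of size exactly k is (#blocks of size ≥ k) − (#blocks of size ≥ k + 1), so the partition is: 2 block(s) of size 1, 1 block(s) of size 3.
In nonincreasing order the block sizes are [3, 1, 1].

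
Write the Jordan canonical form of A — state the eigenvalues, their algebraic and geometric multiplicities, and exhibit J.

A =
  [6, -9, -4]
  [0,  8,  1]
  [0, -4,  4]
J_3(6)

The characteristic polynomial is
  det(x·I − A) = x^3 - 18*x^2 + 108*x - 216 = (x - 6)^3

Eigenvalues and multiplicities (the geometric multiplicity of λ is n − rank(A − λI), which equals the number of Jordan blocks for λ):
  λ = 6: algebraic multiplicity = 3, geometric multiplicity = 1

Determining the block sizes for each eigenvalue:
  λ = 6: one block (gm = 1), so the single block has size am = 3 → block sizes [3]

Assembling the blocks gives a Jordan form
J =
  [6, 1, 0]
  [0, 6, 1]
  [0, 0, 6]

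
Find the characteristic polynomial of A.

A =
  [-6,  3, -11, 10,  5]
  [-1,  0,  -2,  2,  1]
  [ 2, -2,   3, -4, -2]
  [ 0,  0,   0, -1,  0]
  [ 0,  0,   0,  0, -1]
x^5 + 5*x^4 + 10*x^3 + 10*x^2 + 5*x + 1

Expanding det(x·I − A) (e.g. by cofactor expansion or by noting that A is similar to its Jordan form J, which has the same characteristic polynomial as A) gives
  χ_A(x) = x^5 + 5*x^4 + 10*x^3 + 10*x^2 + 5*x + 1
which factors as (x + 1)^5. The eigenvalues (with algebraic multiplicities) are λ = -1 with multiplicity 5.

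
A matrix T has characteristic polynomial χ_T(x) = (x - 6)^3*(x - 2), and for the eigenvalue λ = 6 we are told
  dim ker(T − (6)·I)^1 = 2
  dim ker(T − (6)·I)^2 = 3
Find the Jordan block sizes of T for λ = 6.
Block sizes for λ = 6: [2, 1]

From the dimensions of kernels of powers, the number of Jordan blocks of size at least j is d_j − d_{j−1} where d_j = dim ker(N^j) (with d_0 = 0). Computing the differences gives [2, 1].
The number of blocks of size exactly k is (#blocks of size ≥ k) − (#blocks of size ≥ k + 1), so the partition is: 1 block(s) of size 1, 1 block(s) of size 2.
In nonincreasing order the block sizes are [2, 1].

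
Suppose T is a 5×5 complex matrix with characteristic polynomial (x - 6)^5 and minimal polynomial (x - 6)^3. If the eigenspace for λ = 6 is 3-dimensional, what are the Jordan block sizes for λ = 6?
Block sizes for λ = 6: [3, 1, 1]

Step 1 — from the characteristic polynomial, algebraic multiplicity of λ = 6 is 5. From dim ker(T − (6)·I) = 3, there are exactly 3 Jordan blocks for λ = 6.
Step 2 — from the minimal polynomial, the factor (x − 6)^3 tells us the largest block for λ = 6 has size 3.
Step 3 — with total size 5, 3 blocks, and largest block 3, the block sizes (in nonincreasing order) are [3, 1, 1].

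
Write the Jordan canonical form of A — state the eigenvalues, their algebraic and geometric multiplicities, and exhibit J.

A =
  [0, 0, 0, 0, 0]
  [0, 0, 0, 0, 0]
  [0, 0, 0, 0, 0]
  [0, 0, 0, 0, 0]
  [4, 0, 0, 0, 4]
J_1(0) ⊕ J_1(0) ⊕ J_1(0) ⊕ J_1(0) ⊕ J_1(4)

The characteristic polynomial is
  det(x·I − A) = x^5 - 4*x^4 = x^4*(x - 4)

Eigenvalues and multiplicities (the geometric multiplicity of λ is n − rank(A − λI), which equals the number of Jordan blocks for λ):
  λ = 0: algebraic multiplicity = 4, geometric multiplicity = 4
  λ = 4: algebraic multiplicity = 1, geometric multiplicity = 1

Determining the block sizes for each eigenvalue:
  λ = 0: gm = am = 4, so every block has size 1 → block sizes [1, 1, 1, 1]
  λ = 4: one block (gm = 1), so the single block has size am = 1 → block sizes [1]

Assembling the blocks gives a Jordan form
J =
  [0, 0, 0, 0, 0]
  [0, 0, 0, 0, 0]
  [0, 0, 0, 0, 0]
  [0, 0, 0, 0, 0]
  [0, 0, 0, 0, 4]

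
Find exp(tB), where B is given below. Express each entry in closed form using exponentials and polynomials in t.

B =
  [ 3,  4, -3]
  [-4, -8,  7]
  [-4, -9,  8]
e^{tB} =
  [2*t*exp(t) + exp(t), -t^2*exp(t)/2 + 4*t*exp(t), t^2*exp(t)/2 - 3*t*exp(t)]
  [-4*t*exp(t), t^2*exp(t) - 9*t*exp(t) + exp(t), -t^2*exp(t) + 7*t*exp(t)]
  [-4*t*exp(t), t^2*exp(t) - 9*t*exp(t), -t^2*exp(t) + 7*t*exp(t) + exp(t)]

Strategy: write B = P · J · P⁻¹ where J is a Jordan canonical form, so e^{tB} = P · e^{tJ} · P⁻¹, and e^{tJ} can be computed block-by-block.

B has Jordan form
J =
  [1, 1, 0]
  [0, 1, 1]
  [0, 0, 1]
(up to reordering of blocks).

Per-block formulas:
  For a 3×3 Jordan block J_3(1): exp(t · J_3(1)) = e^(1t)·(I + t·N + (t^2/2)·N^2), where N is the 3×3 nilpotent shift.

After assembling e^{tJ} and conjugating by P, we get:

e^{tB} =
  [2*t*exp(t) + exp(t), -t^2*exp(t)/2 + 4*t*exp(t), t^2*exp(t)/2 - 3*t*exp(t)]
  [-4*t*exp(t), t^2*exp(t) - 9*t*exp(t) + exp(t), -t^2*exp(t) + 7*t*exp(t)]
  [-4*t*exp(t), t^2*exp(t) - 9*t*exp(t), -t^2*exp(t) + 7*t*exp(t) + exp(t)]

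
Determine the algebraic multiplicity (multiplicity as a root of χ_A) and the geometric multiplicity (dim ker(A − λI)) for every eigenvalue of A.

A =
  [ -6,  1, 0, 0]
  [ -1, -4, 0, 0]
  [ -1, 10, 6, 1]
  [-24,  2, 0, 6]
λ = -5: alg = 2, geom = 1; λ = 6: alg = 2, geom = 1

Step 1 — factor the characteristic polynomial to read off the algebraic multiplicities:
  χ_A(x) = (x - 6)^2*(x + 5)^2

Step 2 — compute geometric multiplicities via the rank-nullity identity g(λ) = n − rank(A − λI):
  rank(A − (-5)·I) = 3, so dim ker(A − (-5)·I) = n − 3 = 1
  rank(A − (6)·I) = 3, so dim ker(A − (6)·I) = n − 3 = 1

Summary:
  λ = -5: algebraic multiplicity = 2, geometric multiplicity = 1
  λ = 6: algebraic multiplicity = 2, geometric multiplicity = 1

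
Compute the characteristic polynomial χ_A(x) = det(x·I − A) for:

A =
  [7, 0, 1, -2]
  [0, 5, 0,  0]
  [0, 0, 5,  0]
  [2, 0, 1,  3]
x^4 - 20*x^3 + 150*x^2 - 500*x + 625

Expanding det(x·I − A) (e.g. by cofactor expansion or by noting that A is similar to its Jordan form J, which has the same characteristic polynomial as A) gives
  χ_A(x) = x^4 - 20*x^3 + 150*x^2 - 500*x + 625
which factors as (x - 5)^4. The eigenvalues (with algebraic multiplicities) are λ = 5 with multiplicity 4.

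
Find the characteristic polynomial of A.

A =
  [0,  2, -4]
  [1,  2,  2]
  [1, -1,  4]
x^3 - 6*x^2 + 12*x - 8

Expanding det(x·I − A) (e.g. by cofactor expansion or by noting that A is similar to its Jordan form J, which has the same characteristic polynomial as A) gives
  χ_A(x) = x^3 - 6*x^2 + 12*x - 8
which factors as (x - 2)^3. The eigenvalues (with algebraic multiplicities) are λ = 2 with multiplicity 3.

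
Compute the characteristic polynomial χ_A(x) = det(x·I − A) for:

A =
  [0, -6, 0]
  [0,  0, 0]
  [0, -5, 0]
x^3

Expanding det(x·I − A) (e.g. by cofactor expansion or by noting that A is similar to its Jordan form J, which has the same characteristic polynomial as A) gives
  χ_A(x) = x^3
which factors as x^3. The eigenvalues (with algebraic multiplicities) are λ = 0 with multiplicity 3.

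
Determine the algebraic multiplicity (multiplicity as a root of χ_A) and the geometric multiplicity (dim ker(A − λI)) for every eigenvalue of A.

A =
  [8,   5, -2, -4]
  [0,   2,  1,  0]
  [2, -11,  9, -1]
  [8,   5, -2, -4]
λ = 0: alg = 1, geom = 1; λ = 5: alg = 3, geom = 1

Step 1 — factor the characteristic polynomial to read off the algebraic multiplicities:
  χ_A(x) = x*(x - 5)^3

Step 2 — compute geometric multiplicities via the rank-nullity identity g(λ) = n − rank(A − λI):
  rank(A − (0)·I) = 3, so dim ker(A − (0)·I) = n − 3 = 1
  rank(A − (5)·I) = 3, so dim ker(A − (5)·I) = n − 3 = 1

Summary:
  λ = 0: algebraic multiplicity = 1, geometric multiplicity = 1
  λ = 5: algebraic multiplicity = 3, geometric multiplicity = 1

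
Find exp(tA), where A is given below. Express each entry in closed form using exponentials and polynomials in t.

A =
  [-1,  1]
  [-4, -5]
e^{tA} =
  [2*t*exp(-3*t) + exp(-3*t), t*exp(-3*t)]
  [-4*t*exp(-3*t), -2*t*exp(-3*t) + exp(-3*t)]

Strategy: write A = P · J · P⁻¹ where J is a Jordan canonical form, so e^{tA} = P · e^{tJ} · P⁻¹, and e^{tJ} can be computed block-by-block.

A has Jordan form
J =
  [-3,  1]
  [ 0, -3]
(up to reordering of blocks).

Per-block formulas:
  For a 2×2 Jordan block J_2(-3): exp(t · J_2(-3)) = e^(-3t)·(I + t·N), where N is the 2×2 nilpotent shift.

After assembling e^{tJ} and conjugating by P, we get:

e^{tA} =
  [2*t*exp(-3*t) + exp(-3*t), t*exp(-3*t)]
  [-4*t*exp(-3*t), -2*t*exp(-3*t) + exp(-3*t)]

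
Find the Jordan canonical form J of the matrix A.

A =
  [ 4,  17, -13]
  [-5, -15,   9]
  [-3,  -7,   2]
J_3(-3)

The characteristic polynomial is
  det(x·I − A) = x^3 + 9*x^2 + 27*x + 27 = (x + 3)^3

Eigenvalues and multiplicities (the geometric multiplicity of λ is n − rank(A − λI), which equals the number of Jordan blocks for λ):
  λ = -3: algebraic multiplicity = 3, geometric multiplicity = 1

Determining the block sizes for each eigenvalue:
  λ = -3: one block (gm = 1), so the single block has size am = 3 → block sizes [3]

Assembling the blocks gives a Jordan form
J =
  [-3,  1,  0]
  [ 0, -3,  1]
  [ 0,  0, -3]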